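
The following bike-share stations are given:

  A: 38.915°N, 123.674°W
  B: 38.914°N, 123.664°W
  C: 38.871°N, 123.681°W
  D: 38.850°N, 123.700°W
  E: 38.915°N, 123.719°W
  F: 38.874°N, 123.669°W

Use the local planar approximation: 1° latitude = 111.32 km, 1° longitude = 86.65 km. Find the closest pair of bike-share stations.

Pairwise distances:
A–B: √((-0.001·111.32)² + (0.010·86.65)²) = √(0.01239 + 0.75082) = 0.874 km
C–F: √((0.003·111.32)² + (0.012·86.65)²) = √(0.11153 + 1.08118) = 1.092 km
C–D: √((-0.021·111.32)² + (-0.019·86.65)²) = √(5.46493 + 2.71047) = 2.859 km
D–F: √((0.024·111.32)² + (0.031·86.65)²) = √(7.13787 + 7.21540) = 3.789 km
A–E: √((0.000·111.32)² + (-0.045·86.65)²) = √(0.00000 + 15.20415) = 3.899 km
B–F: √((-0.040·111.32)² + (-0.005·86.65)²) = √(19.82743 + 0.18771) = 4.474 km
A–F: √((-0.041·111.32)² + (0.005·86.65)²) = √(20.83119 + 0.18771) = 4.585 km
B–E: √((0.001·111.32)² + (-0.055·86.65)²) = √(0.01239 + 22.71237) = 4.767 km
A–C: √((-0.044·111.32)² + (-0.007·86.65)²) = √(23.99119 + 0.36790) = 4.935 km
B–C: √((-0.043·111.32)² + (-0.017·86.65)²) = √(22.91307 + 2.16988) = 5.008 km
C–E: √((0.044·111.32)² + (-0.038·86.65)²) = √(23.99119 + 10.84187) = 5.902 km
E–F: √((-0.041·111.32)² + (0.050·86.65)²) = √(20.83119 + 18.77056) = 6.293 km
D–E: √((0.065·111.32)² + (-0.019·86.65)²) = √(52.35680 + 2.71047) = 7.421 km
A–D: √((-0.065·111.32)² + (-0.026·86.65)²) = √(52.35680 + 5.07556) = 7.578 km
B–D: √((-0.064·111.32)² + (-0.036·86.65)²) = √(50.75822 + 9.73066) = 7.777 km
Closest pair: A–B at 0.874 km.

A and B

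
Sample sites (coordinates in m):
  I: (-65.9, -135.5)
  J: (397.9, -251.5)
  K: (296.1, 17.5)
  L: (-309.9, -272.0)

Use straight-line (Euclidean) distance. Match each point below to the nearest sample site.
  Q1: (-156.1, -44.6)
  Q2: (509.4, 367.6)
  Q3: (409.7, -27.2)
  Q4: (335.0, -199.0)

Q1 at (-156.1, -44.6):
  I: √((90.2)² + (-90.9)²) = √(8136.040 + 8262.810) = 128.1 m
  J: √((554.0)² + (-206.9)²) = √(306916.000 + 42807.610) = 591.4 m
  K: √((452.2)² + (62.1)²) = √(204484.840 + 3856.410) = 456.4 m
  L: √((-153.8)² + (-227.4)²) = √(23654.440 + 51710.760) = 274.5 m
  → nearest: I (128.1 m)
Q2 at (509.4, 367.6):
  I: √((-575.3)² + (-503.1)²) = √(330970.090 + 253109.610) = 764.3 m
  J: √((-111.5)² + (-619.1)²) = √(12432.250 + 383284.810) = 629.1 m
  K: √((-213.3)² + (-350.1)²) = √(45496.890 + 122570.010) = 410.0 m
  L: √((-819.3)² + (-639.6)²) = √(671252.490 + 409088.160) = 1039.4 m
  → nearest: K (410.0 m)
Q3 at (409.7, -27.2):
  I: √((-475.6)² + (-108.3)²) = √(226195.360 + 11728.890) = 487.8 m
  J: √((-11.8)² + (-224.3)²) = √(139.240 + 50310.490) = 224.6 m
  K: √((-113.6)² + (44.7)²) = √(12904.960 + 1998.090) = 122.1 m
  L: √((-719.6)² + (-244.8)²) = √(517824.160 + 59927.040) = 760.1 m
  → nearest: K (122.1 m)
Q4 at (335.0, -199.0):
  I: √((-400.9)² + (63.5)²) = √(160720.810 + 4032.250) = 405.9 m
  J: √((62.9)² + (-52.5)²) = √(3956.410 + 2756.250) = 81.9 m
  K: √((-38.9)² + (216.5)²) = √(1513.210 + 46872.250) = 220.0 m
  L: √((-644.9)² + (-73.0)²) = √(415896.010 + 5329.000) = 649.0 m
  → nearest: J (81.9 m)

Q1→I; Q2→K; Q3→K; Q4→J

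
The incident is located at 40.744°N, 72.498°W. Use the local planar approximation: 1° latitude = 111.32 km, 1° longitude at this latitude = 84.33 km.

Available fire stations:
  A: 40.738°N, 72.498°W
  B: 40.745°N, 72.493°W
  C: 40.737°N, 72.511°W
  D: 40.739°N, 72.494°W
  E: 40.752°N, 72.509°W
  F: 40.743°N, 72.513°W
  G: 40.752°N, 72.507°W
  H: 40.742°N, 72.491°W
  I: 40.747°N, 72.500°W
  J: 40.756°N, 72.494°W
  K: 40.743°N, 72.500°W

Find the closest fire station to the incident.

K

Distances from 40.744°N, 72.498°W:
A: 0.668 km
B: 0.436 km
C: 1.345 km
D: 0.651 km
E: 1.286 km
F: 1.270 km
G: 1.170 km
H: 0.631 km
I: 0.374 km
J: 1.378 km
K: 0.202 km
Minimum: K at 0.202 km.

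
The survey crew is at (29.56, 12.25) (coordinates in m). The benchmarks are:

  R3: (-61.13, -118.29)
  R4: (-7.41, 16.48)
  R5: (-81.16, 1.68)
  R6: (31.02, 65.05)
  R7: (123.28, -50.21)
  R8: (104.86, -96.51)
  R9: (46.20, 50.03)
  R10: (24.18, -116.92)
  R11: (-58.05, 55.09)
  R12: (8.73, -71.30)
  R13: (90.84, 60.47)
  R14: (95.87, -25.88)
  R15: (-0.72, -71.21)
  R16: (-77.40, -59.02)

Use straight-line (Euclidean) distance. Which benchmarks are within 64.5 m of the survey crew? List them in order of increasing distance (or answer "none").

Distances from (29.56, 12.25):
R3: √((-90.69)² + (-130.54)²) = √(8224.6761 + 17040.6916) = 158.95 m
R4: √((-36.97)² + (4.23)²) = √(1366.7809 + 17.8929) = 37.21 m
R5: √((-110.72)² + (-10.57)²) = √(12258.9184 + 111.7249) = 111.22 m
R6: √((1.46)² + (52.80)²) = √(2.1316 + 2787.8400) = 52.82 m
R7: √((93.72)² + (-62.46)²) = √(8783.4384 + 3901.2516) = 112.63 m
R8: √((75.30)² + (-108.76)²) = √(5670.0900 + 11828.7376) = 132.28 m
R9: √((16.64)² + (37.78)²) = √(276.8896 + 1427.3284) = 41.28 m
R10: √((-5.38)² + (-129.17)²) = √(28.9444 + 16684.8889) = 129.28 m
R11: √((-87.61)² + (42.84)²) = √(7675.5121 + 1835.2656) = 97.52 m
R12: √((-20.83)² + (-83.55)²) = √(433.8889 + 6980.6025) = 86.11 m
R13: √((61.28)² + (48.22)²) = √(3755.2384 + 2325.1684) = 77.98 m
R14: √((66.31)² + (-38.13)²) = √(4397.0161 + 1453.8969) = 76.49 m
R15: √((-30.28)² + (-83.46)²) = √(916.8784 + 6965.5716) = 88.78 m
R16: √((-106.96)² + (-71.27)²) = √(11440.4416 + 5079.4129) = 128.53 m
Threshold 64.5 m: R4 (37.21 m), R9 (41.28 m), R6 (52.82 m) are within range.

R4, R9, R6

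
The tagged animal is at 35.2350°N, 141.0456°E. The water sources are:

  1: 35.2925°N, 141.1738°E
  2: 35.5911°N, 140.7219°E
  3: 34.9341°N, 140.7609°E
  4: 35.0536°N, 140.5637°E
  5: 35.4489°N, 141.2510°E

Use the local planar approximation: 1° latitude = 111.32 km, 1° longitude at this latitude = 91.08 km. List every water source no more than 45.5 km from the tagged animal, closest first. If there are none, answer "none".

Distances from 35.2350°N, 141.0456°E:
1: 13.3158 km
2: 49.4028 km
3: 42.3602 km
4: 48.3139 km
5: 30.2814 km
Threshold 45.5 km: 1 (13.3158 km), 5 (30.2814 km), 3 (42.3602 km) are within range.

1, 5, 3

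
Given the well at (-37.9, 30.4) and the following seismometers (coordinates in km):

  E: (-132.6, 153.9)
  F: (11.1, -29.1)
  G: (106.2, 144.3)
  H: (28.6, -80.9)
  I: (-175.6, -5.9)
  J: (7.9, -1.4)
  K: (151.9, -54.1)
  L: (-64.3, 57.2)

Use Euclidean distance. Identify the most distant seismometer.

K

Distances from (-37.9, 30.4):
E: 155.6 km
F: 77.1 km
G: 183.7 km
H: 129.7 km
I: 142.4 km
J: 55.8 km
K: 207.8 km
L: 37.6 km
Maximum: K at 207.8 km.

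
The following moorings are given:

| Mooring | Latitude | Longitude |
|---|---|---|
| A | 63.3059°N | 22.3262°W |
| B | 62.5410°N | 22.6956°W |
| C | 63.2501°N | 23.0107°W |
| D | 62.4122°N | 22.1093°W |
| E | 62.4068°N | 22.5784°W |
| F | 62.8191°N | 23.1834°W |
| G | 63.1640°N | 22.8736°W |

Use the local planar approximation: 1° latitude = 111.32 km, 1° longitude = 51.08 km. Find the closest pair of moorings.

Pairwise distances:
A–B: 87.2143 km
A–C: 35.5117 km
A–D: 100.1017 km
A–E: 100.9135 km
A–F: 69.6693 km
A–G: 32.1147 km
B–C: 80.5612 km
B–D: 33.2035 km
B–E: 16.0940 km
B–F: 39.7398 km
B–G: 69.9458 km
C–D: 104.0204 km
C–E: 96.4383 km
C–F: 48.7832 km
C–G: 11.8705 km
D–E: 23.9692 km
D–F: 71.1471 km
D–G: 92.3484 km
E–F: 55.3315 km
E–G: 85.6296 km
F–G: 41.5275 km
Closest pair: C–G at 11.8705 km.

C and G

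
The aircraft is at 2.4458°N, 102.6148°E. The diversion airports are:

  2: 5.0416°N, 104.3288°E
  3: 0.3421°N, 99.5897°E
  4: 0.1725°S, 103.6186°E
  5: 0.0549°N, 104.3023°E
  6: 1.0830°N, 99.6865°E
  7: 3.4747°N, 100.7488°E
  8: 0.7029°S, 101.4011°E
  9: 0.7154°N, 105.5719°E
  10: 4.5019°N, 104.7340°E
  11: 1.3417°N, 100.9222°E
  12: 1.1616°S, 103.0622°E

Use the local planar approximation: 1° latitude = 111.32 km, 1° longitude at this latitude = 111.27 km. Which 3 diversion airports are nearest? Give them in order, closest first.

Distances from 2.4458°N, 102.6148°E:
2: √((2.5958·111.32)² + (1.7140·111.27)²) = √(83500.456831 + 36372.890174) = 346.2273 km
3: √((-2.1037·111.32)² + (-3.0251·111.27)²) = √(54842.091525 + 113301.496805) = 410.0532 km
4: √((-2.6183·111.32)² + (1.0038·111.27)²) = √(84954.268899 + 12475.287380) = 312.1371 km
5: √((-2.3909·111.32)² + (1.6875·111.27)²) = √(70838.477637 + 35256.868766) = 325.7228 km
6: √((-1.3628·111.32)² + (-2.9283·111.27)²) = √(23014.982294 + 106166.453776) = 359.4182 km
7: √((1.0289·111.32)² + (-1.8660·111.27)²) = √(13118.758272 + 43110.142153) = 237.1263 km
8: √((-3.1487·111.32)² + (-1.2137·111.27)²) = √(122859.562260 + 18238.070072) = 375.6296 km
9: √((-1.7304·111.32)² + (2.9571·111.27)²) = √(37105.595697 + 108265.029519) = 381.2750 km
10: √((2.0561·111.32)² + (2.1192·111.27)²) = √(52388.367029 + 55603.235906) = 328.6208 km
11: √((-1.1041·111.32)² + (-1.6926·111.27)²) = √(15106.477740 + 35470.298981) = 224.8928 km
12: √((-3.6074·111.32)² + (0.4474·111.27)²) = √(161263.097445 + 2478.267238) = 404.6497 km
Sorted: 11 (224.8928 km) < 7 (237.1263 km) < 4 (312.1371 km) < 5 (325.7228 km) < 10 (328.6208 km) < …

11, 7, 4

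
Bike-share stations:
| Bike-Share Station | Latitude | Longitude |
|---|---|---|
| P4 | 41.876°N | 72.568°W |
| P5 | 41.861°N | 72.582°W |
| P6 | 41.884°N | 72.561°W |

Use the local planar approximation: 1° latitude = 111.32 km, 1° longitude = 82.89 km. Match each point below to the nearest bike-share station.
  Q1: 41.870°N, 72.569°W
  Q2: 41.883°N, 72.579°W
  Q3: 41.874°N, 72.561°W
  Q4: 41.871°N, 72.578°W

Q1 at 41.870°N, 72.569°W:
  P4: √((0.006·111.32)² + (0.001·82.89)²) = √(0.44612 + 0.00687) = 0.673 km
  P5: √((-0.009·111.32)² + (-0.013·82.89)²) = √(1.00376 + 1.16116) = 1.471 km
  P6: √((0.014·111.32)² + (0.008·82.89)²) = √(2.42886 + 0.43973) = 1.694 km
  → nearest: P4 (0.673 km)
Q2 at 41.883°N, 72.579°W:
  P4: √((-0.007·111.32)² + (0.011·82.89)²) = √(0.60721 + 0.83136) = 1.199 km
  P5: √((-0.022·111.32)² + (-0.003·82.89)²) = √(5.99780 + 0.06184) = 2.462 km
  P6: √((0.001·111.32)² + (0.018·82.89)²) = √(0.01239 + 2.22612) = 1.496 km
  → nearest: P4 (1.199 km)
Q3 at 41.874°N, 72.561°W:
  P4: √((0.002·111.32)² + (-0.007·82.89)²) = √(0.04957 + 0.33667) = 0.621 km
  P5: √((-0.013·111.32)² + (-0.021·82.89)²) = √(2.09427 + 3.03000) = 2.264 km
  P6: √((0.010·111.32)² + (0.000·82.89)²) = √(1.23921 + 0.00000) = 1.113 km
  → nearest: P4 (0.621 km)
Q4 at 41.871°N, 72.578°W:
  P4: √((0.005·111.32)² + (0.010·82.89)²) = √(0.30980 + 0.68708) = 0.998 km
  P5: √((-0.010·111.32)² + (-0.004·82.89)²) = √(1.23921 + 0.10993) = 1.162 km
  P6: √((0.013·111.32)² + (0.017·82.89)²) = √(2.09427 + 1.98565) = 2.020 km
  → nearest: P4 (0.998 km)

Q1→P4; Q2→P4; Q3→P4; Q4→P4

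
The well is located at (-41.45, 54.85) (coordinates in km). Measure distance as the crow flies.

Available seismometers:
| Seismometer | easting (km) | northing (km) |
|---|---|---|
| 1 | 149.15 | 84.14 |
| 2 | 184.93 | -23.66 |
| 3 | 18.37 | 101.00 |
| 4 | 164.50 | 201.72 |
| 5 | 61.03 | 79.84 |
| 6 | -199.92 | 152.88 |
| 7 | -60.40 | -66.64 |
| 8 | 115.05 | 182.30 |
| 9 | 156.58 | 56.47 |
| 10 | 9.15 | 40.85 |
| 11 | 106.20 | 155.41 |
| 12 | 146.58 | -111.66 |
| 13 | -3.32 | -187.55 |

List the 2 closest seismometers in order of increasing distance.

10, 3

Distances from (-41.45, 54.85):
1: √((190.60)² + (29.29)²) = √(36328.3600 + 857.9041) = 192.84 km
2: √((226.38)² + (-78.51)²) = √(51247.9044 + 6163.8201) = 239.61 km
3: √((59.82)² + (46.15)²) = √(3578.4324 + 2129.8225) = 75.55 km
4: √((205.95)² + (146.87)²) = √(42415.4025 + 21570.7969) = 252.95 km
5: √((102.48)² + (24.99)²) = √(10502.1504 + 624.5001) = 105.48 km
6: √((-158.47)² + (98.03)²) = √(25112.7409 + 9609.8809) = 186.34 km
7: √((-18.95)² + (-121.49)²) = √(359.1025 + 14759.8201) = 122.96 km
8: √((156.50)² + (127.45)²) = √(24492.2500 + 16243.5025) = 201.83 km
9: √((198.03)² + (1.62)²) = √(39215.8809 + 2.6244) = 198.04 km
10: √((50.60)² + (-14.00)²) = √(2560.3600 + 196.0000) = 52.50 km
11: √((147.65)² + (100.56)²) = √(21800.5225 + 10112.3136) = 178.64 km
12: √((188.03)² + (-166.51)²) = √(35355.2809 + 27725.5801) = 251.16 km
13: √((38.13)² + (-242.40)²) = √(1453.8969 + 58757.7600) = 245.38 km
Sorted: 10 (52.50 km) < 3 (75.55 km) < 5 (105.48 km) < 7 (122.96 km) < …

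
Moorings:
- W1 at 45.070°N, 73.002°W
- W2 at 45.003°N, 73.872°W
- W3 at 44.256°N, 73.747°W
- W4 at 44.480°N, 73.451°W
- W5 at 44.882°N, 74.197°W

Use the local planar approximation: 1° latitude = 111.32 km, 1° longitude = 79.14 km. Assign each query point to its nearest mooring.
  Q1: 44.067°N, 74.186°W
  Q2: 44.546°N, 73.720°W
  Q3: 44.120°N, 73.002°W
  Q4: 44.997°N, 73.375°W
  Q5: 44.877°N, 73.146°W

Q1→W3; Q2→W4; Q3→W4; Q4→W1; Q5→W1

Q1 at 44.067°N, 74.186°W:
  W1: 145.762 km
  W2: 107.118 km
  W3: 40.616 km
  W4: 74.143 km
  W5: 90.730 km
  → nearest: W3 (40.616 km)
Q2 at 44.546°N, 73.720°W:
  W1: 81.433 km
  W2: 52.276 km
  W3: 32.353 km
  W4: 22.521 km
  W5: 53.142 km
  → nearest: W4 (22.521 km)
Q3 at 44.120°N, 73.002°W:
  W1: 105.754 km
  W2: 120.011 km
  W3: 60.872 km
  W4: 53.560 km
  W5: 127.041 km
  → nearest: W4 (53.560 km)
Q4 at 44.997°N, 73.375°W:
  W1: 30.617 km
  W2: 39.338 km
  W3: 87.584 km
  W4: 57.866 km
  W5: 66.301 km
  → nearest: W1 (30.617 km)
Q5 at 44.877°N, 73.146°W:
  W1: 24.320 km
  W2: 59.143 km
  W3: 83.912 km
  W4: 50.356 km
  W5: 83.178 km
  → nearest: W1 (24.320 km)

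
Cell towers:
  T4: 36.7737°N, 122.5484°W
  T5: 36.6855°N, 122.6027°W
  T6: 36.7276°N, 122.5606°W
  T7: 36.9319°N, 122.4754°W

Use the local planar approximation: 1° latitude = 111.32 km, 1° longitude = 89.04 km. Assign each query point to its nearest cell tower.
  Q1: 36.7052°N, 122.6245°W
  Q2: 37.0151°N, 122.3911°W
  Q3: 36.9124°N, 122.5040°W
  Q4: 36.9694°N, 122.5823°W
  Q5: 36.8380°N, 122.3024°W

Q1→T5; Q2→T7; Q3→T7; Q4→T7; Q5→T7

Q1 at 36.7052°N, 122.6245°W:
  T4: 10.2010 km
  T5: 2.9287 km
  T6: 6.2121 km
  T7: 28.5152 km
  → nearest: T5 (2.9287 km)
Q2 at 37.0151°N, 122.3911°W:
  T4: 30.3036 km
  T5: 41.2458 km
  T6: 35.3845 km
  T7: 11.9215 km
  → nearest: T7 (11.9215 km)
Q3 at 36.9124°N, 122.5040°W:
  T4: 15.9382 km
  T5: 26.7437 km
  T6: 21.1802 km
  T7: 3.3462 km
  → nearest: T7 (3.3462 km)
Q4 at 36.9694°N, 122.5823°W:
  T4: 21.9934 km
  T5: 31.6559 km
  T6: 26.9864 km
  T7: 10.3936 km
  → nearest: T7 (10.3936 km)
Q5 at 36.8380°N, 122.3024°W:
  T4: 23.0437 km
  T5: 31.6726 km
  T6: 26.0688 km
  T7: 18.6157 km
  → nearest: T7 (18.6157 km)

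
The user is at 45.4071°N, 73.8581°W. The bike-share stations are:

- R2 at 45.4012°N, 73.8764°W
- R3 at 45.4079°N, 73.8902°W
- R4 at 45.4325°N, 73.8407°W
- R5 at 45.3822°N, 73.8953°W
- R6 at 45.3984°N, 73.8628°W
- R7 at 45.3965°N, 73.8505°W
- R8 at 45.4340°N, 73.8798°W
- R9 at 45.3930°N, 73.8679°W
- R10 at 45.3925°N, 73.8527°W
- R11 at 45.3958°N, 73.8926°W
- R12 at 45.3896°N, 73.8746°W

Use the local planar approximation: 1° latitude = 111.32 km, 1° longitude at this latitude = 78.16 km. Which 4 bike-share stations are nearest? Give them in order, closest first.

R6, R7, R2, R10

Distances from 45.4071°N, 73.8581°W:
R2: √((-0.0059·111.32)² + (-0.0183·78.16)²) = √(0.431370 + 2.045838) = 1.5739 km
R3: √((0.0008·111.32)² + (-0.0321·78.16)²) = √(0.007931 + 6.294760) = 2.5105 km
R4: √((0.0254·111.32)² + (0.0174·78.16)²) = √(7.994915 + 1.849556) = 3.1376 km
R5: √((-0.0249·111.32)² + (-0.0372·78.16)²) = √(7.683252 + 8.453859) = 4.0171 km
R6: √((-0.0087·111.32)² + (-0.0047·78.16)²) = √(0.937961 + 0.134947) = 1.0358 km
R7: √((-0.0106·111.32)² + (0.0076·78.16)²) = √(1.392381 + 0.352855) = 1.3211 km
R8: √((0.0269·111.32)² + (-0.0217·78.16)²) = √(8.967078 + 2.876660) = 3.4415 km
R9: √((-0.0141·111.32)² + (-0.0098·78.16)²) = √(2.463682 + 0.586707) = 1.7465 km
R10: √((-0.0146·111.32)² + (0.0054·78.16)²) = √(2.641509 + 0.178138) = 1.6792 km
R11: √((-0.0113·111.32)² + (-0.0345·78.16)²) = √(1.582353 + 7.271220) = 2.9755 km
R12: √((-0.0175·111.32)² + (-0.0165·78.16)²) = √(3.795094 + 1.663171) = 2.3363 km
Sorted: R6 (1.0358 km) < R7 (1.3211 km) < R2 (1.5739 km) < R10 (1.6792 km) < R9 (1.7465 km) < R12 (2.3363 km) < …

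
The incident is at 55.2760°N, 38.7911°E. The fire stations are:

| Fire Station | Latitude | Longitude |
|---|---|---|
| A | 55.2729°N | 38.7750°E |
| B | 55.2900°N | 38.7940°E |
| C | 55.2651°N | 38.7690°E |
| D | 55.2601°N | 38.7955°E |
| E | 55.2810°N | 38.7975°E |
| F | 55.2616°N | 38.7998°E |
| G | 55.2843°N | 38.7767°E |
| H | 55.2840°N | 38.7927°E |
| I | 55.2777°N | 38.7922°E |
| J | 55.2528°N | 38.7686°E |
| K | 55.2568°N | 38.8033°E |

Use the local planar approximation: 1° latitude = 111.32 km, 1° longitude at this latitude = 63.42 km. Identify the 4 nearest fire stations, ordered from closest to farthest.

I, E, H, A

Distances from 55.2760°N, 38.7911°E:
A: √((-0.0031·111.32)² + (-0.0161·63.42)²) = √(0.119088 + 1.042568) = 1.0778 km
B: √((0.0140·111.32)² + (0.0029·63.42)²) = √(2.428860 + 0.033826) = 1.5693 km
C: √((-0.0109·111.32)² + (-0.0221·63.42)²) = √(1.472310 + 1.964432) = 1.8538 km
D: √((-0.0159·111.32)² + (0.0044·63.42)²) = √(3.132858 + 0.077868) = 1.7918 km
E: √((0.0050·111.32)² + (0.0064·63.42)²) = √(0.309804 + 0.164745) = 0.6889 km
F: √((-0.0144·111.32)² + (0.0087·63.42)²) = √(2.569635 + 0.304432) = 1.6953 km
G: √((0.0083·111.32)² + (-0.0144·63.42)²) = √(0.853695 + 0.834022) = 1.2991 km
H: √((0.0080·111.32)² + (0.0016·63.42)²) = √(0.793097 + 0.010297) = 0.8963 km
I: √((0.0017·111.32)² + (0.0011·63.42)²) = √(0.035813 + 0.004867) = 0.2017 km
J: √((-0.0232·111.32)² + (-0.0225·63.42)²) = √(6.669947 + 2.036186) = 2.9506 km
K: √((-0.0192·111.32)² + (0.0122·63.42)²) = √(4.568239 + 0.598649) = 2.2731 km
Sorted: I (0.2017 km) < E (0.6889 km) < H (0.8963 km) < A (1.0778 km) < G (1.2991 km) < B (1.5693 km) < …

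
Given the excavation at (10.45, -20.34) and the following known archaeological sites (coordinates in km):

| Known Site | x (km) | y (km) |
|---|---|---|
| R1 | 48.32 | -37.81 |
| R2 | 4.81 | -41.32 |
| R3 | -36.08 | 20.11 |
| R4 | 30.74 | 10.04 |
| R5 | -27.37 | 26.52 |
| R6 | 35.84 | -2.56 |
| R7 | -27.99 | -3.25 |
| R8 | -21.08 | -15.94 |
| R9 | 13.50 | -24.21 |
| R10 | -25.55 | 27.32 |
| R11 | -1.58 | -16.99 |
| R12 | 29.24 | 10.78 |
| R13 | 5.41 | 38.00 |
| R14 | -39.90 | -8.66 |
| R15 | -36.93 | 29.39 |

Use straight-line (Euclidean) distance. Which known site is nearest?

Distances from (10.45, -20.34):
R1: √((37.87)² + (-17.47)²) = √(1434.1369 + 305.2009) = 41.71 km
R2: √((-5.64)² + (-20.98)²) = √(31.8096 + 440.1604) = 21.72 km
R3: √((-46.53)² + (40.45)²) = √(2165.0409 + 1636.2025) = 61.65 km
R4: √((20.29)² + (30.38)²) = √(411.6841 + 922.9444) = 36.53 km
R5: √((-37.82)² + (46.86)²) = √(1430.3524 + 2195.8596) = 60.22 km
R6: √((25.39)² + (17.78)²) = √(644.6521 + 316.1284) = 31.00 km
R7: √((-38.44)² + (17.09)²) = √(1477.6336 + 292.0681) = 42.07 km
R8: √((-31.53)² + (4.40)²) = √(994.1409 + 19.3600) = 31.84 km
R9: √((3.05)² + (-3.87)²) = √(9.3025 + 14.9769) = 4.93 km
R10: √((-36.00)² + (47.66)²) = √(1296.0000 + 2271.4756) = 59.73 km
R11: √((-12.03)² + (3.35)²) = √(144.7209 + 11.2225) = 12.49 km
R12: √((18.79)² + (31.12)²) = √(353.0641 + 968.4544) = 36.35 km
R13: √((-5.04)² + (58.34)²) = √(25.4016 + 3403.5556) = 58.56 km
R14: √((-50.35)² + (11.68)²) = √(2535.1225 + 136.4224) = 51.69 km
R15: √((-47.38)² + (49.73)²) = √(2244.8644 + 2473.0729) = 68.69 km
Minimum: R9 at 4.93 km.

R9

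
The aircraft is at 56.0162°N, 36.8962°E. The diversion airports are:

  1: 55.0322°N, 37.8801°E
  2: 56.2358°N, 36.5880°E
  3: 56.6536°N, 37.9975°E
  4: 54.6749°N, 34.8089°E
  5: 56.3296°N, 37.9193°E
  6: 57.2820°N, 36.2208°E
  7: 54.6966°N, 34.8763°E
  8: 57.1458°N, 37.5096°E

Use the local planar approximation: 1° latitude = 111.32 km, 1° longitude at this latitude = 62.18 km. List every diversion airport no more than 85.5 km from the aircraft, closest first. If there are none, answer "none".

2, 5

Distances from 56.0162°N, 36.8962°E:
1: 125.4656 km
2: 31.0621 km
3: 98.6104 km
4: 197.8371 km
5: 72.5548 km
6: 147.0340 km
7: 193.2710 km
8: 131.4043 km
Threshold 85.5 km: 2 (31.0621 km), 5 (72.5548 km) are within range.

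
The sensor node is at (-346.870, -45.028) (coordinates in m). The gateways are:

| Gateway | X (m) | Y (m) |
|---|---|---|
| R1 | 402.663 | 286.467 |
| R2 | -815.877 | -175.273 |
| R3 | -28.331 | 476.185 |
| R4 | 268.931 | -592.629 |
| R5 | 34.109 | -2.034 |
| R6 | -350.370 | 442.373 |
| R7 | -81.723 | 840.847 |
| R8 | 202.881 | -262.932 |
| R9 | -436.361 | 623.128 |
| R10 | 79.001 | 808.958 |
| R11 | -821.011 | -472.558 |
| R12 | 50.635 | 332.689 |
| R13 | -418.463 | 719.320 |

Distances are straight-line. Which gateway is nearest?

R5

Distances from (-346.870, -45.028):
R1: √((749.533)² + (331.495)²) = √(561799.71809 + 109888.93502) = 819.566 m
R2: √((-469.007)² + (-130.245)²) = √(219967.56605 + 16963.76002) = 486.756 m
R3: √((318.539)² + (521.213)²) = √(101467.09452 + 271662.99137) = 610.844 m
R4: √((615.801)² + (-547.601)²) = √(379210.87160 + 299866.85520) = 824.062 m
R5: √((380.979)² + (42.994)²) = √(145144.99844 + 1848.48404) = 383.397 m
R6: √((-3.500)² + (487.401)²) = √(12.25000 + 237559.73480) = 487.414 m
R7: √((265.147)² + (885.875)²) = √(70302.93161 + 784774.51562) = 924.704 m
R8: √((549.751)² + (-217.904)²) = √(302226.16200 + 47482.15322) = 591.361 m
R9: √((-89.491)² + (668.156)²) = √(8008.63908 + 446432.44034) = 674.122 m
R10: √((425.871)² + (853.986)²) = √(181366.10864 + 729292.08820) = 954.284 m
R11: √((-474.141)² + (-427.530)²) = √(224809.68788 + 182781.90090) = 638.429 m
R12: √((397.505)² + (377.717)²) = √(158010.22502 + 142670.13209) = 548.343 m
R13: √((-71.593)² + (764.348)²) = √(5125.55765 + 584227.86510) = 767.694 m
Minimum: R5 at 383.397 m.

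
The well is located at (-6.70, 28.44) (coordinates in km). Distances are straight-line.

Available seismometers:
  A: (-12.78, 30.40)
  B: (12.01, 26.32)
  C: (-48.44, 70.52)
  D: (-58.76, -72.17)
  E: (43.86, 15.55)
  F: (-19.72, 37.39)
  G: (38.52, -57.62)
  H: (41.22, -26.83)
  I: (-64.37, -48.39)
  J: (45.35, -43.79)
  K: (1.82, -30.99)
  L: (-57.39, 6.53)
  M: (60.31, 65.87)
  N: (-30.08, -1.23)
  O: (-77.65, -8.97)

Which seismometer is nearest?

Distances from (-6.70, 28.44):
A: 6.39 km
B: 18.83 km
C: 59.27 km
D: 113.28 km
E: 52.18 km
F: 15.80 km
G: 97.22 km
H: 73.15 km
I: 96.07 km
J: 89.03 km
K: 60.04 km
L: 55.22 km
M: 76.76 km
N: 37.77 km
O: 80.21 km
Minimum: A at 6.39 km.

A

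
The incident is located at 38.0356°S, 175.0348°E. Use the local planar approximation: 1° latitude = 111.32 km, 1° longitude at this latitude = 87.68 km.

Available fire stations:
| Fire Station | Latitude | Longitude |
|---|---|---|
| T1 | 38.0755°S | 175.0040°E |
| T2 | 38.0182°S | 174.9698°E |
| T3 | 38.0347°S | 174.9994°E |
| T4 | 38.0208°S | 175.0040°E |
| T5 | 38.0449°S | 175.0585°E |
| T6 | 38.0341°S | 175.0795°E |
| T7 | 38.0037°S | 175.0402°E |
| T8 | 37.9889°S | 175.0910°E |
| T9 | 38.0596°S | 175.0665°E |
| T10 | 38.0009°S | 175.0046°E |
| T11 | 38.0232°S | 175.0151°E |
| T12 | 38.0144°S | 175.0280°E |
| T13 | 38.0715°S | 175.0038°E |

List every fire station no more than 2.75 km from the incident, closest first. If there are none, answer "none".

Distances from 38.0356°S, 175.0348°E:
T1: √((-0.0399·111.32)² + (-0.0308·87.68)²) = √(19.728415 + 7.292938) = 5.1982 km
T2: √((0.0174·111.32)² + (-0.0650·87.68)²) = √(3.751845 + 32.480881) = 6.0194 km
T3: √((0.0009·111.32)² + (-0.0354·87.68)²) = √(0.010038 + 9.634021) = 3.1055 km
T4: √((0.0148·111.32)² + (-0.0308·87.68)²) = √(2.714375 + 7.292938) = 3.1634 km
T5: √((-0.0093·111.32)² + (0.0237·87.68)²) = √(1.071796 + 4.318150) = 2.3216 km
T6: √((0.0015·111.32)² + (0.0447·87.68)²) = √(0.027882 + 15.360881) = 3.9229 km
T7: √((0.0319·111.32)² + (0.0054·87.68)²) = √(12.610368 + 0.224176) = 3.5825 km
T8: √((0.0467·111.32)² + (0.0562·87.68)²) = √(27.025899 + 24.281399) = 7.1629 km
T9: √((-0.0240·111.32)² + (0.0317·87.68)²) = √(7.137874 + 7.725376) = 3.8553 km
T10: √((0.0347·111.32)² + (-0.0302·87.68)²) = √(14.921255 + 7.011565) = 4.6832 km
T11: √((0.0124·111.32)² + (-0.0197·87.68)²) = √(1.905416 + 2.983551) = 2.2111 km
T12: √((0.0212·111.32)² + (-0.0068·87.68)²) = √(5.569524 + 0.355483) = 2.4341 km
T13: √((-0.0359·111.32)² + (-0.0310·87.68)²) = √(15.971117 + 7.387959) = 4.8331 km
Threshold 2.75 km: T11 (2.2111 km), T5 (2.3216 km), T12 (2.4341 km) are within range.

T11, T5, T12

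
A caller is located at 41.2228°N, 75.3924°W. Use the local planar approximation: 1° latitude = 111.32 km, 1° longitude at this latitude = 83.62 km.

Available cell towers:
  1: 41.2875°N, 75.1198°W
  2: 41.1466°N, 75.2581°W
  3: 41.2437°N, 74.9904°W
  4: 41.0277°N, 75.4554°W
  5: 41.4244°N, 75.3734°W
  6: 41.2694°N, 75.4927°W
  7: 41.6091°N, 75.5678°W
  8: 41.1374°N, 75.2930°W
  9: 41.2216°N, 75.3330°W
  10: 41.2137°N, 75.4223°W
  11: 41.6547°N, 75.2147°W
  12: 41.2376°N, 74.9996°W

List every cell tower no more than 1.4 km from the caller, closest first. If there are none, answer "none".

Distances from 41.2228°N, 75.3924°W:
1: 23.9056 km
2: 14.0738 km
3: 33.6957 km
4: 22.3483 km
5: 22.4983 km
6: 9.8617 km
7: 45.4353 km
8: 12.6279 km
9: 4.9688 km
10: 2.6977 km
11: 50.3229 km
12: 32.8872 km
Threshold 1.4 km: none within range.

none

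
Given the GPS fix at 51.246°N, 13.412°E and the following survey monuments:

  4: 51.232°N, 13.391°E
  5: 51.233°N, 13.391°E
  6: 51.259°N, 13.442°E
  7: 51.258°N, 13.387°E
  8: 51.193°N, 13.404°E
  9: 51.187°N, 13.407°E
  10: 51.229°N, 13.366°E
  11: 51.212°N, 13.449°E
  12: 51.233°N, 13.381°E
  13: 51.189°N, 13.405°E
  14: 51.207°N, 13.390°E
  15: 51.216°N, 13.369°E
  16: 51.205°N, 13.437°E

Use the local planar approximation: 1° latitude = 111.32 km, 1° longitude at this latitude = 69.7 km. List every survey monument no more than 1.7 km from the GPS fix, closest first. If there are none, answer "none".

Distances from 51.246°N, 13.412°E:
4: √((-0.014·111.32)² + (-0.021·69.7)²) = √(2.42886 + 2.14242) = 2.138 km
5: √((-0.013·111.32)² + (-0.021·69.7)²) = √(2.09427 + 2.14242) = 2.058 km
6: √((0.013·111.32)² + (0.030·69.7)²) = √(2.09427 + 4.37228) = 2.543 km
7: √((0.012·111.32)² + (-0.025·69.7)²) = √(1.78447 + 3.03631) = 2.196 km
8: √((-0.053·111.32)² + (-0.008·69.7)²) = √(34.80953 + 0.31092) = 5.926 km
9: √((-0.059·111.32)² + (-0.005·69.7)²) = √(43.13705 + 0.12145) = 6.577 km
10: √((-0.017·111.32)² + (-0.046·69.7)²) = √(3.58133 + 10.27972) = 3.723 km
11: √((-0.034·111.32)² + (0.037·69.7)²) = √(14.32532 + 6.65073) = 4.580 km
12: √((-0.013·111.32)² + (-0.031·69.7)²) = √(2.09427 + 4.66862) = 2.601 km
13: √((-0.057·111.32)² + (-0.007·69.7)²) = √(40.26207 + 0.23805) = 6.364 km
14: √((-0.039·111.32)² + (-0.022·69.7)²) = √(18.84845 + 2.35132) = 4.604 km
15: √((-0.030·111.32)² + (-0.043·69.7)²) = √(11.15293 + 8.98261) = 4.487 km
16: √((-0.041·111.32)² + (0.025·69.7)²) = √(20.83119 + 3.03631) = 4.885 km
Threshold 1.7 km: none within range.

none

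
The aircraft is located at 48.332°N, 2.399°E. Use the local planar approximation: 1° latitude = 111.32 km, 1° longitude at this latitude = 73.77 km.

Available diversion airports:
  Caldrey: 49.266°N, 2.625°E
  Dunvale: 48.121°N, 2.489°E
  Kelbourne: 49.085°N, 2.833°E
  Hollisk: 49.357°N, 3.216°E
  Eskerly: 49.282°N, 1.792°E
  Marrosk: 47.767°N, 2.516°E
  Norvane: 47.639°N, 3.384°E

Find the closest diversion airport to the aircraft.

Dunvale

Distances from 48.332°N, 2.399°E:
Caldrey: 105.301 km
Dunvale: 24.409 km
Kelbourne: 89.730 km
Hollisk: 129.043 km
Eskerly: 114.843 km
Marrosk: 63.485 km
Norvane: 105.978 km
Minimum: Dunvale at 24.409 km.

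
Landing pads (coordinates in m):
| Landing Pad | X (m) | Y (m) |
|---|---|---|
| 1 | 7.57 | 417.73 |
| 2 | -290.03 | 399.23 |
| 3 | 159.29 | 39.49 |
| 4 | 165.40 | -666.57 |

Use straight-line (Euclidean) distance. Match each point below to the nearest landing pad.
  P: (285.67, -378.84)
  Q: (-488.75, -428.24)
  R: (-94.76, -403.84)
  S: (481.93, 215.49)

P→4; Q→4; R→4; S→3

P at (285.67, -378.84):
  1: √((-278.10)² + (796.57)²) = √(77339.6100 + 634523.7649) = 843.72 m
  2: √((-575.70)² + (778.07)²) = √(331430.4900 + 605392.9249) = 967.90 m
  3: √((-126.38)² + (418.33)²) = √(15971.9044 + 174999.9889) = 437.00 m
  4: √((-120.27)² + (-287.73)²) = √(14464.8729 + 82788.5529) = 311.85 m
  → nearest: 4 (311.85 m)
Q at (-488.75, -428.24):
  1: √((496.32)² + (845.97)²) = √(246333.5424 + 715665.2409) = 980.82 m
  2: √((198.72)² + (827.47)²) = √(39489.6384 + 684706.6009) = 851.00 m
  3: √((648.04)² + (467.73)²) = √(419955.8416 + 218771.3529) = 799.20 m
  4: √((654.15)² + (-238.33)²) = √(427912.2225 + 56801.1889) = 696.21 m
  → nearest: 4 (696.21 m)
R at (-94.76, -403.84):
  1: √((102.33)² + (821.57)²) = √(10471.4289 + 674977.2649) = 827.92 m
  2: √((-195.27)² + (803.07)²) = √(38130.3729 + 644921.4249) = 826.47 m
  3: √((254.05)² + (443.33)²) = √(64541.4025 + 196541.4889) = 510.96 m
  4: √((260.16)² + (-262.73)²) = √(67683.2256 + 69027.0529) = 369.74 m
  → nearest: 4 (369.74 m)
S at (481.93, 215.49):
  1: √((-474.36)² + (202.24)²) = √(225017.4096 + 40901.0176) = 515.67 m
  2: √((-771.96)² + (183.74)²) = √(595922.2416 + 33760.3876) = 793.53 m
  3: √((-322.64)² + (-176.00)²) = √(104096.5696 + 30976.0000) = 367.52 m
  4: √((-316.53)² + (-882.06)²) = √(100191.2409 + 778029.8436) = 937.13 m
  → nearest: 3 (367.52 m)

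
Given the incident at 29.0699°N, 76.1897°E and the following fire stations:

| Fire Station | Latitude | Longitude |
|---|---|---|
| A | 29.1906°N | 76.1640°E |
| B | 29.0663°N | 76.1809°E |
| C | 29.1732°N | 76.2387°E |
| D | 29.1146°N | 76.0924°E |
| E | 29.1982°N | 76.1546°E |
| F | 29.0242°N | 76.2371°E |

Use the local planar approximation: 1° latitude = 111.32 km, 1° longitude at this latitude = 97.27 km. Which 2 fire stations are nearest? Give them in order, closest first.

Distances from 29.0699°N, 76.1897°E:
A: 13.6669 km
B: 0.9451 km
C: 12.4480 km
D: 10.6928 km
E: 14.6848 km
F: 6.8657 km
Sorted: B (0.9451 km) < F (6.8657 km) < D (10.6928 km) < C (12.4480 km) < …

B, F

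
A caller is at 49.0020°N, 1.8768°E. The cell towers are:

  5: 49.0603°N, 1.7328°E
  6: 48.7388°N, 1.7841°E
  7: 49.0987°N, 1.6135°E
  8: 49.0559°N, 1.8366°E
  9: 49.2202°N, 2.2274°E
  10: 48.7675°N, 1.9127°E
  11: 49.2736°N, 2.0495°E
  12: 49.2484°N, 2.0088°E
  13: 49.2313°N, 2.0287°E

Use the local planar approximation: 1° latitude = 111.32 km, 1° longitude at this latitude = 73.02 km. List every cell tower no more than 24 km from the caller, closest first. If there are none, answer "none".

8, 5, 7

Distances from 49.0020°N, 1.8768°E:
5: √((0.0583·111.32)² + (-0.1440·73.02)²) = √(42.119529 + 110.562701) = 12.3565 km
6: √((-0.2632·111.32)² + (-0.0927·73.02)²) = √(858.456247 + 45.818738) = 30.0712 km
7: √((0.0967·111.32)² + (-0.2633·73.02)²) = √(115.877560 + 369.645459) = 22.0346 km
8: √((0.0539·111.32)² + (-0.0402·73.02)²) = √(36.001776 + 8.616597) = 6.6797 km
9: √((0.2182·111.32)² + (0.3506·73.02)²) = √(590.005266 + 655.401575) = 35.2903 km
10: √((-0.2345·111.32)² + (0.0359·73.02)²) = √(681.447009 + 6.871832) = 26.2358 km
11: √((0.2716·111.32)² + (0.1727·73.02)²) = √(914.125716 + 159.026072) = 32.7590 km
12: √((0.2464·111.32)² + (0.1320·73.02)²) = √(752.363646 + 92.903381) = 29.0735 km
13: √((0.2293·111.32)² + (0.1519·73.02)²) = √(651.560135 + 123.026652) = 27.8314 km
Threshold 24 km: 8 (6.6797 km), 5 (12.3565 km), 7 (22.0346 km) are within range.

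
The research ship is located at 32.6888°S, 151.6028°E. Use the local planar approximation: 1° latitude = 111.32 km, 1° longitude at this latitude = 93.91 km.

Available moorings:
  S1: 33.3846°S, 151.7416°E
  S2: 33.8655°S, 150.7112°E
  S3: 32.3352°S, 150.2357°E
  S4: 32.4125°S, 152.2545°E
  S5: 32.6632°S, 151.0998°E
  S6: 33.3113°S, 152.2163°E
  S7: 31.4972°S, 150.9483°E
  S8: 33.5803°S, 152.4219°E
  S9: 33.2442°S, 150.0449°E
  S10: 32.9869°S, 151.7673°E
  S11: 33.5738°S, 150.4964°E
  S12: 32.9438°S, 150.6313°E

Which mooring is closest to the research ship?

S10

Distances from 32.6888°S, 151.6028°E:
S1: 78.5456 km
S2: 155.4644 km
S3: 134.2832 km
S4: 68.4954 km
S5: 47.3226 km
S6: 90.1187 km
S7: 146.1970 km
S8: 125.5622 km
S9: 158.8300 km
S10: 36.6041 km
S11: 143.1833 km
S12: 95.5477 km
Minimum: S10 at 36.6041 km.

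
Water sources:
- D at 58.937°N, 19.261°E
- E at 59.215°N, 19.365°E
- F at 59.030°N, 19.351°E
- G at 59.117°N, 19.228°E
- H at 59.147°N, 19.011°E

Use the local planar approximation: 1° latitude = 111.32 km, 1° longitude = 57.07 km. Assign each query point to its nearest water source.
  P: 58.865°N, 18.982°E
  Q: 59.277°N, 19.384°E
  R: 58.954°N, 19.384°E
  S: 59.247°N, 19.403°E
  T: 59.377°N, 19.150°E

P→D; Q→E; R→D; S→E; T→E

P at 58.865°N, 18.982°E:
  D: 17.826 km
  E: 44.674 km
  F: 27.944 km
  G: 31.370 km
  H: 31.436 km
  → nearest: D (17.826 km)
Q at 59.277°N, 19.384°E:
  D: 38.494 km
  E: 6.986 km
  F: 27.560 km
  G: 19.912 km
  H: 25.740 km
  → nearest: E (6.986 km)
R at 58.954°N, 19.384°E:
  D: 7.270 km
  E: 29.075 km
  F: 8.667 km
  G: 20.212 km
  H: 30.245 km
  → nearest: D (7.270 km)
S at 59.247°N, 19.403°E:
  D: 35.448 km
  E: 4.170 km
  F: 24.338 km
  G: 17.583 km
  H: 24.988 km
  → nearest: E (4.170 km)
T at 59.377°N, 19.150°E:
  D: 49.389 km
  E: 21.812 km
  F: 40.295 km
  G: 29.284 km
  H: 26.804 km
  → nearest: E (21.812 km)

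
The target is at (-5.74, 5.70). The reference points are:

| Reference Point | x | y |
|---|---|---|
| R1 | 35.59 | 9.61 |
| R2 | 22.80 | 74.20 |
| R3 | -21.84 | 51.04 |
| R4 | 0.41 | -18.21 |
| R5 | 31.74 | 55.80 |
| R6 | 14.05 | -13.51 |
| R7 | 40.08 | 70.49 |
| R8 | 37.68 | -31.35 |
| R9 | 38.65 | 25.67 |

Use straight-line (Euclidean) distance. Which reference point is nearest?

R4

Distances from (-5.74, 5.70):
R1: 41.51
R2: 74.21
R3: 48.11
R4: 24.69
R5: 62.57
R6: 27.58
R7: 79.36
R8: 57.08
R9: 48.68
Minimum: R4 at 24.69.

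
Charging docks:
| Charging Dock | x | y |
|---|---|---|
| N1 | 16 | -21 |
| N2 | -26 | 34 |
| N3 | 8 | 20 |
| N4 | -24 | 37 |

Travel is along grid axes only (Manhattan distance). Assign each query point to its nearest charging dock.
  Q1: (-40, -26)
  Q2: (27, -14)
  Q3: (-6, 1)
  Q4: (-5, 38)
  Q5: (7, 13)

Q1→N1; Q2→N1; Q3→N3; Q4→N4; Q5→N3

Q1 at (-40, -26):
  N1: |56| + |5| = 56 + 5 = 61
  N2: |14| + |60| = 14 + 60 = 74
  N3: |48| + |46| = 48 + 46 = 94
  N4: |16| + |63| = 16 + 63 = 79
  → nearest: N1 (61)
Q2 at (27, -14):
  N1: |-11| + |-7| = 11 + 7 = 18
  N2: |-53| + |48| = 53 + 48 = 101
  N3: |-19| + |34| = 19 + 34 = 53
  N4: |-51| + |51| = 51 + 51 = 102
  → nearest: N1 (18)
Q3 at (-6, 1):
  N1: |22| + |-22| = 22 + 22 = 44
  N2: |-20| + |33| = 20 + 33 = 53
  N3: |14| + |19| = 14 + 19 = 33
  N4: |-18| + |36| = 18 + 36 = 54
  → nearest: N3 (33)
Q4 at (-5, 38):
  N1: |21| + |-59| = 21 + 59 = 80
  N2: |-21| + |-4| = 21 + 4 = 25
  N3: |13| + |-18| = 13 + 18 = 31
  N4: |-19| + |-1| = 19 + 1 = 20
  → nearest: N4 (20)
Q5 at (7, 13):
  N1: |9| + |-34| = 9 + 34 = 43
  N2: |-33| + |21| = 33 + 21 = 54
  N3: |1| + |7| = 1 + 7 = 8
  N4: |-31| + |24| = 31 + 24 = 55
  → nearest: N3 (8)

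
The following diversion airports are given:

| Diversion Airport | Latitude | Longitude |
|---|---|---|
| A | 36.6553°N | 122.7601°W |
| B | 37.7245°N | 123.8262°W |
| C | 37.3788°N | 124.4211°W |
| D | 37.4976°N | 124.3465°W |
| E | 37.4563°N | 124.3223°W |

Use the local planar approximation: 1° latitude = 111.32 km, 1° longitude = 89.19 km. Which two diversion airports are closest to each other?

Pairwise distances:
A–B: √((1.0692·111.32)² + (-1.0661·89.19)²) = √(14166.556417 + 9041.244513) = 152.3411 km
A–C: √((0.7235·111.32)² + (-1.6610·89.19)²) = √(6486.694822 + 21946.819546) = 168.6224 km
A–D: √((0.8423·111.32)² + (-1.5864·89.19)²) = √(8791.844470 + 20019.707609) = 169.7397 km
A–E: √((0.8010·111.32)² + (-1.5622·89.19)²) = √(7950.810956 + 19413.578439) = 165.4219 km
B–C: √((-0.3457·111.32)² + (-0.5949·89.19)²) = √(1480.966226 + 2815.271382) = 65.5457 km
B–D: √((-0.2269·111.32)² + (-0.5203·89.19)²) = √(637.992226 + 2153.475720) = 52.8343 km
B–E: √((-0.2682·111.32)² + (-0.4961·89.19)²) = √(891.382169 + 1957.811080) = 53.3778 km
C–D: √((0.1188·111.32)² + (0.0746·89.19)²) = √(174.895758 + 44.270047) = 14.8042 km
C–E: √((0.0775·111.32)² + (0.0988·89.19)²) = √(74.430305 + 77.650851) = 12.3321 km
D–E: √((-0.0413·111.32)² + (0.0242·89.19)²) = √(21.137153 + 4.658682) = 5.0790 km
Closest pair: D–E at 5.0790 km.

D and E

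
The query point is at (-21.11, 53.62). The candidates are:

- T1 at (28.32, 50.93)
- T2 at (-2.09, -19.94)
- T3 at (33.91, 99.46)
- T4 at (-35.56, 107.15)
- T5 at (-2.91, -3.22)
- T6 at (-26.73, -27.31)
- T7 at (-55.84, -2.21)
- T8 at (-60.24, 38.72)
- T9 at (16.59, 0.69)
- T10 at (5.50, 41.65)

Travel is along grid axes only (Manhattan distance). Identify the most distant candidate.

T3

Distances from (-21.11, 53.62):
T1: 52.12
T2: 92.58
T3: 100.86
T4: 67.98
T5: 75.04
T6: 86.55
T7: 90.56
T8: 54.03
T9: 90.63
T10: 38.58
Maximum: T3 at 100.86.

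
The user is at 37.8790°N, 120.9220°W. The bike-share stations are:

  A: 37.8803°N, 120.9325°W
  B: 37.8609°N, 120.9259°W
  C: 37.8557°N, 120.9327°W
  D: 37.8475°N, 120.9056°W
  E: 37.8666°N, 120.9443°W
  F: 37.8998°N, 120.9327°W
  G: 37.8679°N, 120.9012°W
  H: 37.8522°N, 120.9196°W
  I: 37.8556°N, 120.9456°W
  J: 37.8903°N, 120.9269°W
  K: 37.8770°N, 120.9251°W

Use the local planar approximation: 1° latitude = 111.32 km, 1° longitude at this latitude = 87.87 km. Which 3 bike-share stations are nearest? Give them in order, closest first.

Distances from 37.8790°N, 120.9220°W:
A: √((0.0013·111.32)² + (-0.0105·87.87)²) = √(0.020943 + 0.851255) = 0.9339 km
B: √((-0.0181·111.32)² + (-0.0039·87.87)²) = √(4.059790 + 0.117438) = 2.0438 km
C: √((-0.0233·111.32)² + (-0.0107·87.87)²) = √(6.727570 + 0.883993) = 2.7589 km
D: √((-0.0315·111.32)² + (0.0164·87.87)²) = √(12.296103 + 2.076677) = 3.7911 km
E: √((-0.0124·111.32)² + (-0.0223·87.87)²) = √(1.905416 + 3.839644) = 2.3969 km
F: √((0.0208·111.32)² + (-0.0107·87.87)²) = √(5.361336 + 0.883993) = 2.4991 km
G: √((-0.0111·111.32)² + (0.0208·87.87)²) = √(1.526836 + 3.340473) = 2.2062 km
H: √((-0.0268·111.32)² + (0.0024·87.87)²) = √(8.900532 + 0.044474) = 2.9908 km
I: √((-0.0234·111.32)² + (-0.0236·87.87)²) = √(6.785441 + 4.300364) = 3.3295 km
J: √((0.0113·111.32)² + (-0.0049·87.87)²) = √(1.582353 + 0.185384) = 1.3296 km
K: √((-0.0020·111.32)² + (-0.0031·87.87)²) = √(0.049569 + 0.074200) = 0.3518 km
Sorted: K (0.3518 km) < A (0.9339 km) < J (1.3296 km) < B (2.0438 km) < G (2.2062 km) < …

K, A, J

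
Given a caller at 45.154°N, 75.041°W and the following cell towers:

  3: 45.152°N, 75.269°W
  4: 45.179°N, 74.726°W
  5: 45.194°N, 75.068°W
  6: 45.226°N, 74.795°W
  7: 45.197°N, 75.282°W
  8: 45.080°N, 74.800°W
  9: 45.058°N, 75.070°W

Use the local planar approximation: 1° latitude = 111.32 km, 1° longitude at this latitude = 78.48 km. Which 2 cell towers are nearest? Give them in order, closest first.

Distances from 45.154°N, 75.041°W:
3: √((-0.002·111.32)² + (-0.228·78.48)²) = √(0.04957 + 320.17520) = 17.895 km
4: √((0.025·111.32)² + (0.315·78.48)²) = √(7.74509 + 611.13773) = 24.877 km
5: √((0.040·111.32)² + (-0.027·78.48)²) = √(19.82743 + 4.48999) = 4.931 km
6: √((0.072·111.32)² + (0.246·78.48)²) = √(64.24087 + 372.72472) = 20.904 km
7: √((0.043·111.32)² + (-0.241·78.48)²) = √(22.91307 + 357.72729) = 19.510 km
8: √((-0.074·111.32)² + (0.241·78.48)²) = √(67.85937 + 357.72729) = 20.630 km
9: √((-0.096·111.32)² + (-0.029·78.48)²) = √(114.20598 + 5.17981) = 10.926 km
Sorted: 5 (4.931 km) < 9 (10.926 km) < 3 (17.895 km) < 7 (19.510 km) < …

5, 9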